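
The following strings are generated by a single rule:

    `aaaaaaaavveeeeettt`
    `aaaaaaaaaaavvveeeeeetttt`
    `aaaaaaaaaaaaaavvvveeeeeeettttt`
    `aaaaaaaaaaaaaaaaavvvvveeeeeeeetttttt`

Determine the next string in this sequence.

Term n consists of 3n-1 a's, followed by n-1 v's, followed by n+2 e's, followed by n t's, where the shown terms are n = 3, 4, 5, 6.
For the next term, n = 7, so the run lengths are 20, 6, 9, 7.

aaaaaaaaaaaaaaaaaaaavvvvvveeeeeeeeettttttt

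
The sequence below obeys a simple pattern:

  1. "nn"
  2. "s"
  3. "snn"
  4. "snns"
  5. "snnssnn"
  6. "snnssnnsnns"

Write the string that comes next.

snnssnnsnnssnnssnn

Each term (from the third on) is the previous term followed by the one before it: term 3 = s·nn = snn.
The next term joins snnssnnsnns and snnssnn.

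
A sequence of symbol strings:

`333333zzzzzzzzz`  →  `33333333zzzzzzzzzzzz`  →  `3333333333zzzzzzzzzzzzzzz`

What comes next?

333333333333zzzzzzzzzzzzzzzzzz

Term n consists of 2n 3's, followed by 3n z's, where the shown terms are n = 3, 4, 5.
For the next term, n = 6, so the run lengths are 12, 18.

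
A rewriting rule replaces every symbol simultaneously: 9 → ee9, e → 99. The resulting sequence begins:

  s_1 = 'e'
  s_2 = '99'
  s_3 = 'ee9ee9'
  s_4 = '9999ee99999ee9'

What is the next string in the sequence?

Rewriting the 14 symbols of 9999ee99999ee9 one by one yields ee9 ee9 ee9 ee9 99 99 ee9 ee9 ee9 ee9 ee9 99 99 ee9; concatenated:

ee9ee9ee9ee99999ee9ee9ee9ee9ee99999ee9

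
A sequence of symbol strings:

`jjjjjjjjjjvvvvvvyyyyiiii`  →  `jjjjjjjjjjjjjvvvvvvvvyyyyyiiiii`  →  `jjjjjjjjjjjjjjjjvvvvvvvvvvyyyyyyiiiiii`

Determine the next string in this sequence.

jjjjjjjjjjjjjjjjjjjvvvvvvvvvvvvyyyyyyyiiiiiii

Reading off run lengths: j runs 10, 13, 16; v runs 6, 8, 10; y runs 4, 5, 6; i runs 4, 5, 6 — each is linear in n, where the shown terms are n = 3, 4, 5.
For the next term, n = 6, so the run lengths are 19, 12, 7, 7.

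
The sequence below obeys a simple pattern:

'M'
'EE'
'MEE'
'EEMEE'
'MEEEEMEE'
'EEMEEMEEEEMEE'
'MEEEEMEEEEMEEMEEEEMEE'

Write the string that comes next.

This is a Fibonacci-style word recurrence s(k) = s(k−2)·s(k−1): e.g. M·EE = MEE.
Continuing: EEMEEMEEEEMEE · MEEEEMEEEEMEEMEEEEMEE gives term 8.

EEMEEMEEEEMEEMEEEEMEEEEMEEMEEEEMEE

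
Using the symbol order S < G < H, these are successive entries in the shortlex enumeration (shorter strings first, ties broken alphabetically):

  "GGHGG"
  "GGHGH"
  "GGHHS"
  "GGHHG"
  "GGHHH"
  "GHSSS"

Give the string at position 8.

Continuing the enumeration 2 steps past GHSSS: GHSSS → GHSSG → (answer).

GHSSH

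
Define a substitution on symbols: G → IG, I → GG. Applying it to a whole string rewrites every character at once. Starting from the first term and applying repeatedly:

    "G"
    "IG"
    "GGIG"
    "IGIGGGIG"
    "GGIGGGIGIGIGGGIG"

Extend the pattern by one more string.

IGIGGGIGIGIGGGIGGGIGGGIGIGIGGGIG

Applying the rule to each of the 16 symbols of GGIGGGIGIGIGGGIG gives the pieces IG IG GG IG IG IG GG IG GG IG GG IG IG IG GG IG, which concatenate to the answer.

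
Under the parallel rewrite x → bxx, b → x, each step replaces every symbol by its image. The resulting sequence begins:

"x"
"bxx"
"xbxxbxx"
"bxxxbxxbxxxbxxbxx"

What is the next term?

xbxxbxxbxxxbxxbxxxbxxbxxbxxxbxxbxxxbxxbxx

Applying the rule to each of the 17 symbols of bxxxbxxbxxxbxxbxx gives the pieces x bxx bxx bxx x bxx bxx x bxx bxx bxx x bxx bxx x bxx bxx, which concatenate to the answer.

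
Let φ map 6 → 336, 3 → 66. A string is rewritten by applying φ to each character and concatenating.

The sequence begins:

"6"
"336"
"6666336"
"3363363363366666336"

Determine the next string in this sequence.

Applying the rule to each of the 19 symbols of 3363363363366666336 gives the pieces 66 66 336 66 66 336 66 66 336 66 66 336 336 336 336 336 66 66 336, which concatenate to the answer.

66663366666336666633666663363363363363366666336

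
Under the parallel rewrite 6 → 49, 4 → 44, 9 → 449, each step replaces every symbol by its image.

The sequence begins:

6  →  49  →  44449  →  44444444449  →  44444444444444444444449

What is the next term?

φ(44444444444444444444449) expands symbol-by-symbol to 44 44 44 44 44 44 44 44 44 44 44 44 44 44 44 44 44 44 44 44 44 44 449; joining the 23 pieces gives the next term.

44444444444444444444444444444444444444444444449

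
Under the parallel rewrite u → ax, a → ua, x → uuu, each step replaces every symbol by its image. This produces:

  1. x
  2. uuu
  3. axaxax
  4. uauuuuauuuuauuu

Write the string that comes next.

φ(uauuuuauuuuauuu) expands symbol-by-symbol to ax ua ax ax ax ax ua ax ax ax ax ua ax ax ax; joining the 15 pieces gives the next term.

axuaaxaxaxaxuaaxaxaxaxuaaxaxax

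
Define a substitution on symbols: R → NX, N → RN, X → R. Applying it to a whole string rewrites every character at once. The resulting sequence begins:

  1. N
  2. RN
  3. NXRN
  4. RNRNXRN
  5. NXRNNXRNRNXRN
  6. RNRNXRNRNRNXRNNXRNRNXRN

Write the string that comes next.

φ(RNRNXRNRNRNXRNNXRNRNXRN) expands symbol-by-symbol to NX RN NX RN R NX RN NX RN NX RN R NX RN RN R NX RN NX RN R NX RN; joining the 23 pieces gives the next term.

NXRNNXRNRNXRNNXRNNXRNRNXRNRNRNXRNNXRNRNXRN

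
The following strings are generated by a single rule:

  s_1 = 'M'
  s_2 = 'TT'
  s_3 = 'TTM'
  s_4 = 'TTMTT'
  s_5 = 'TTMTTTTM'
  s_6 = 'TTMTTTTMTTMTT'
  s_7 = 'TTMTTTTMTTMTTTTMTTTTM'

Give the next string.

This is a Fibonacci-style word recurrence s(k) = s(k−1)·s(k−2): e.g. TT·M = TTM.
So term 8 is TTMTTTTMTTMTTTTMTTTTM·TTMTTTTMTTMTT.

TTMTTTTMTTMTTTTMTTTTMTTMTTTTMTTMTT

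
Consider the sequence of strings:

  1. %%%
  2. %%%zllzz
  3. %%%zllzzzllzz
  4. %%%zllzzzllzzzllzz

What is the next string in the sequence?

Every step adds zllzz to the end: s(k+1) = s(k)·zllzz.
Applying this once more to %%%zllzzzllzzzllzz:

%%%zllzzzllzzzllzzzllzz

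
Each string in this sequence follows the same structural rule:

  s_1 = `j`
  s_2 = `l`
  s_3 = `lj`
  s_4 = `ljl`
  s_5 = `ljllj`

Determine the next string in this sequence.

This is a Fibonacci-style word recurrence s(k) = s(k−1)·s(k−2): e.g. l·j = lj.
So term 6 is ljllj·ljl.

ljlljljl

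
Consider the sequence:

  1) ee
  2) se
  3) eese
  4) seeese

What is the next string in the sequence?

This is a Fibonacci-style word recurrence s(k) = s(k−2)·s(k−1): e.g. ee·se = eese.
So term 5 is eese·seeese.

eeseseeese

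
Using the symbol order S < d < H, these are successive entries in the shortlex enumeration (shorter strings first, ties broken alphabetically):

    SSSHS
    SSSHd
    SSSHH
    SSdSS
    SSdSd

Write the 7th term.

Stepping forward 2 times from SSdSd: SSdSd → SSdSH, then the target.

SSddS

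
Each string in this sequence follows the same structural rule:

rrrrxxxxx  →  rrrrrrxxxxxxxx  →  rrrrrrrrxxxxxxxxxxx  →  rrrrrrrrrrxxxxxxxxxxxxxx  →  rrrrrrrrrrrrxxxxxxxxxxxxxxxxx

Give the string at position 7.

Term n consists of 2n+2 r's, followed by 3n+2 x's (n = 1, 2, …).
Setting n = 7 gives 16, 23 characters in each block.

rrrrrrrrrrrrrrrrxxxxxxxxxxxxxxxxxxxxxxx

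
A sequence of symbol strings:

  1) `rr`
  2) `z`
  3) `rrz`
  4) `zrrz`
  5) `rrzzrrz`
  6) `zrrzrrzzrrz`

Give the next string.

This is a Fibonacci-style word recurrence s(k) = s(k−2)·s(k−1): e.g. rr·z = rrz.
The next term joins rrzzrrz and zrrzrrzzrrz.

rrzzrrzzrrzrrzzrrz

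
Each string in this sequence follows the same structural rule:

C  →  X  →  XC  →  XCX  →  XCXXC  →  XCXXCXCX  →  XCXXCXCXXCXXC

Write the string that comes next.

XCXXCXCXXCXXCXCXXCXCX

Each term (from the third on) is the previous term followed by the one before it: term 3 = X·C = XC.
So term 8 is XCXXCXCXXCXXC·XCXXCXCX.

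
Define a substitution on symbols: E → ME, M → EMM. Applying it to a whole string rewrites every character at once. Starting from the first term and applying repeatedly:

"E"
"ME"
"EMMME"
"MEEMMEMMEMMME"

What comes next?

Applying the rule to each of the 13 symbols of MEEMMEMMEMMME gives the pieces EMM ME ME EMM EMM ME EMM EMM ME EMM EMM EMM ME, which concatenate to the answer.

EMMMEMEEMMEMMMEEMMEMMMEEMMEMMEMMME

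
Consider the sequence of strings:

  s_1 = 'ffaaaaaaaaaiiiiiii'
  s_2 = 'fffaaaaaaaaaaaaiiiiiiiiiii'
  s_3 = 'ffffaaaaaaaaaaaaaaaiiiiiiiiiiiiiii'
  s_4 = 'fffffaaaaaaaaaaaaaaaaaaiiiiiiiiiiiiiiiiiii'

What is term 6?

fffffffaaaaaaaaaaaaaaaaaaaaaaaaiiiiiiiiiiiiiiiiiiiiiiiiiii

Reading off run lengths: f runs 2, 3, 4, 5; a runs 9, 12, 15, 18; i runs 7, 11, 15, 19 — each is linear in n, where the shown terms are n = 2, 3, 4, 5.
At n = 7 the blocks have lengths 7, 24, 27.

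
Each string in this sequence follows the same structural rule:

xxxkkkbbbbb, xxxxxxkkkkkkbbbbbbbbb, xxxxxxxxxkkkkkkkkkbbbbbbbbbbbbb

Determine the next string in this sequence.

The n-th term is 3n x's then 3n k's then 4n+1 b's (n = 1, 2, …).
Setting n = 4 gives 12, 12, 17 characters in each block.

xxxxxxxxxxxxkkkkkkkkkkkkbbbbbbbbbbbbbbbbb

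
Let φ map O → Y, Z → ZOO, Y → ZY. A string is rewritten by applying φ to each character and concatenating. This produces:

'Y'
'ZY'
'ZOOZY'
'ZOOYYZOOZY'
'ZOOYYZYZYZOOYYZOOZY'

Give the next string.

φ(ZOOYYZYZYZOOYYZOOZY) expands symbol-by-symbol to ZOO Y Y ZY ZY ZOO ZY ZOO ZY ZOO Y Y ZY ZY ZOO Y Y ZOO ZY; joining the 19 pieces gives the next term.

ZOOYYZYZYZOOZYZOOZYZOOYYZYZYZOOYYZOOZY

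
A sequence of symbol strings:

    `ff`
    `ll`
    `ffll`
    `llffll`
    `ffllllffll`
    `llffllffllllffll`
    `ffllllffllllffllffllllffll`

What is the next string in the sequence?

llffllffllllffllffllllffllllffllffllllffll

This is a Fibonacci-style word recurrence s(k) = s(k−2)·s(k−1): e.g. ff·ll = ffll.
The next term joins llffllffllllffll and ffllllffllllffllffllllffll.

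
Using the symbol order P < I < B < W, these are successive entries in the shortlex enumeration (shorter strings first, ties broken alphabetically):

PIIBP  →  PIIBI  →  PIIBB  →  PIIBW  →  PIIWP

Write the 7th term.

PIIWB

Stepping forward 2 times from PIIWP: PIIWP → PIIWI, then the target.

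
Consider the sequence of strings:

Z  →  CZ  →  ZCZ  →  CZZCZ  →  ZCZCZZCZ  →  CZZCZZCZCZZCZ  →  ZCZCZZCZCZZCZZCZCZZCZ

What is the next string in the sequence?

CZZCZZCZCZZCZZCZCZZCZCZZCZZCZCZZCZ

Each term (from the third on) is the two preceding terms concatenated in order: term 3 = Z·CZ = ZCZ.
The next term joins CZZCZZCZCZZCZ and ZCZCZZCZCZZCZZCZCZZCZ.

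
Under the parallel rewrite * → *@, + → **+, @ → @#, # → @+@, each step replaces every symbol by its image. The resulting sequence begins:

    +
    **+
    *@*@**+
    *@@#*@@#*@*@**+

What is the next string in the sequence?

Replace each of the 15 characters of *@@#*@@#*@*@**+ in place — *@ @# @# @+@ *@ @# @# @+@ *@ @# *@ @# *@ *@ **+ — and concatenate.

*@@#@#@+@*@@#@#@+@*@@#*@@#*@*@**+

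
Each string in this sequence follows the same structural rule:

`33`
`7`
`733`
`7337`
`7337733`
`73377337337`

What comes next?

This is a Fibonacci-style word recurrence s(k) = s(k−1)·s(k−2): e.g. 7·33 = 733.
So term 7 is 73377337337·7337733.

733773373377337733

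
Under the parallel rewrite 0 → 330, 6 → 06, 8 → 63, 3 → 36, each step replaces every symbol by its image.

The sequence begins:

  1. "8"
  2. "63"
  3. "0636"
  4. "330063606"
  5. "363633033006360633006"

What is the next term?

360636063636330363633033006360633006363633033006

Replace each of the 21 characters of 363633033006360633006 in place — 36 06 36 06 36 36 330 36 36 330 330 06 36 06 330 06 36 36 330 330 06 — and concatenate.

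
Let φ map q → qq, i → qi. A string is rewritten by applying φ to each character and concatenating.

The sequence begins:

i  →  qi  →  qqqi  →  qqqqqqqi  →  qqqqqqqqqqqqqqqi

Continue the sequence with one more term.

qqqqqqqqqqqqqqqqqqqqqqqqqqqqqqqi

Replace each of the 16 characters of qqqqqqqqqqqqqqqi in place — qq qq qq qq qq qq qq qq qq qq qq qq qq qq qq qi — and concatenate.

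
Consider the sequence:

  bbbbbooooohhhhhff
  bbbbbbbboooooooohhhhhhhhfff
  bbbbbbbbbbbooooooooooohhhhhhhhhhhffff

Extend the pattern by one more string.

bbbbbbbbbbbbbboooooooooooooohhhhhhhhhhhhhhfffff

Term n consists of 3n-1 b's, followed by 3n-1 o's, followed by 3n-1 h's, followed by n f's, where the shown terms are n = 2, 3, 4.
At n = 5 the blocks have lengths 14, 14, 14, 5.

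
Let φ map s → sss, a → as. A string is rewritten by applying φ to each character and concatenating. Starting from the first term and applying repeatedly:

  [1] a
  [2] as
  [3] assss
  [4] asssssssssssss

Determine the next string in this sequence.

assssssssssssssssssssssssssssssssssssssss

φ(asssssssssssss) expands symbol-by-symbol to as sss sss sss sss sss sss sss sss sss sss sss sss sss; joining the 14 pieces gives the next term.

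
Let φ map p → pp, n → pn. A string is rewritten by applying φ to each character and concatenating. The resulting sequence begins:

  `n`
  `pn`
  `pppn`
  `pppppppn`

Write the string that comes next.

pppppppppppppppn

Apply φ to pppppppn symbol by symbol: p→pp, p→pp, p→pp, p→pp, p→pp, p→pp, p→pp, n→pn; joined: pp pp pp pp pp pp pp pn.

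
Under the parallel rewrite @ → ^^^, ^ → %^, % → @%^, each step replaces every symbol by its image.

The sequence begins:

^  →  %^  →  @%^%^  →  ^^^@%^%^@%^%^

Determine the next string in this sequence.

%^%^%^^^^@%^%^@%^%^^^^@%^%^@%^%^

Replace each of the 13 characters of ^^^@%^%^@%^%^ in place — %^ %^ %^ ^^^ @%^ %^ @%^ %^ ^^^ @%^ %^ @%^ %^ — and concatenate.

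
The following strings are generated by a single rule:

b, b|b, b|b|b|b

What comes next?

Each string is two copies of the previous one joined by '|'.
One more doubling of b|b|b|b gives the answer.

b|b|b|b|b|b|b|b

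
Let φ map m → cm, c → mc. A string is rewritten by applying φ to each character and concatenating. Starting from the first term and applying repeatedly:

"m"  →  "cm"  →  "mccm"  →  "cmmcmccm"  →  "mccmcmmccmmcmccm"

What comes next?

Replace each of the 16 characters of mccmcmmccmmcmccm in place — cm mc mc cm mc cm cm mc mc cm cm mc cm mc mc cm — and concatenate.

cmmcmccmmccmcmmcmccmcmmccmmcmccm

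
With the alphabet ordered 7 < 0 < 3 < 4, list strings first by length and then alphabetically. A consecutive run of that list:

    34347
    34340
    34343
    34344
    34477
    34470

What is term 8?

34474

Stepping forward 2 times from 34470: 34470 → 34473, then the target.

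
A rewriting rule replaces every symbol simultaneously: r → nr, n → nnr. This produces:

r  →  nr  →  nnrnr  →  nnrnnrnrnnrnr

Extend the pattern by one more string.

nnrnnrnrnnrnnrnrnnrnrnnrnnrnrnnrnr

Replace each of the 13 characters of nnrnnrnrnnrnr in place — nnr nnr nr nnr nnr nr nnr nr nnr nnr nr nnr nr — and concatenate.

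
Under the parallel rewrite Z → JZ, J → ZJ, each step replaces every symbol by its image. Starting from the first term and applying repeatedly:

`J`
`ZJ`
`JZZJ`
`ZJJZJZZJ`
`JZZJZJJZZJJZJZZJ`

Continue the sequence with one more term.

ZJJZJZZJJZZJZJJZJZZJZJJZZJJZJZZJ

Applying the rule to each of the 16 symbols of JZZJZJJZZJJZJZZJ gives the pieces ZJ JZ JZ ZJ JZ ZJ ZJ JZ JZ ZJ ZJ JZ ZJ JZ JZ ZJ, which concatenate to the answer.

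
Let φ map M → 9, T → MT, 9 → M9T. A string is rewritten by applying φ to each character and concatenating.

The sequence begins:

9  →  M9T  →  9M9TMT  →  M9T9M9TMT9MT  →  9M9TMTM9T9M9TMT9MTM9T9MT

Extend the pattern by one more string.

φ(9M9TMTM9T9M9TMT9MTM9T9MT) expands symbol-by-symbol to M9T 9 M9T MT 9 MT 9 M9T MT M9T 9 M9T MT 9 MT M9T 9 MT 9 M9T MT M9T 9 MT; joining the 24 pieces gives the next term.

M9T9M9TMT9MT9M9TMTM9T9M9TMT9MTM9T9MT9M9TMTM9T9MT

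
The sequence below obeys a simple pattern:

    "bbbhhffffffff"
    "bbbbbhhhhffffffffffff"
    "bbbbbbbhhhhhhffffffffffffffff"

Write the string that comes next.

Term n consists of 2n-1 b's, followed by 2n-2 h's, followed by 4n f's, where the shown terms are n = 2, 3, 4.
Setting n = 5 gives 9, 8, 20 characters in each block.

bbbbbbbbbhhhhhhhhffffffffffffffffffff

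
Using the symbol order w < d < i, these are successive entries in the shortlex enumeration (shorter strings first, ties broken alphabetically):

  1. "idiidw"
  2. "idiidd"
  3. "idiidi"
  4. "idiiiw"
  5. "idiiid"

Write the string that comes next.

Treat idiiid as a base-3 numeral over the given alphabet and add one, carrying through any trailing i's.

idiiii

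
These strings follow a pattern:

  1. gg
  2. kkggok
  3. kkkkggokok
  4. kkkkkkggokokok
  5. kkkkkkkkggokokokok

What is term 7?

Every step adds kk to the front and ok to the end of the previous string.
From kkkkkkkkggokokokok, 2 further steps: kkkkkkkkggokokokok → kkkkkkkkkkggokokokokok → (answer).

kkkkkkkkkkkkggokokokokokok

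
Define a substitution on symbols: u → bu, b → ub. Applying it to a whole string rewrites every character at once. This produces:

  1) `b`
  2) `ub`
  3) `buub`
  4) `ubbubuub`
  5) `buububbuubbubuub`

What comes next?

Replace each of the 16 characters of buububbuubbubuub in place — ub bu bu ub bu ub ub bu bu ub ub bu ub bu bu ub — and concatenate.

ubbubuubbuububbubuububbuubbubuub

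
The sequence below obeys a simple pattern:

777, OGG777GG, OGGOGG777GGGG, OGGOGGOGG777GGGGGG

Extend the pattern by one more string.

Every step adds OGG to the front and GG to the end of the previous string.
So the next term is OGG·OGGOGGOGG777GGGGGG·GG.

OGGOGGOGGOGG777GGGGGGGG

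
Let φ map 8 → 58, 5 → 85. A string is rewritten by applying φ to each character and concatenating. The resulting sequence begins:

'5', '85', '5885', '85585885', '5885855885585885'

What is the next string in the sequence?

φ(5885855885585885) expands symbol-by-symbol to 85 58 58 85 58 85 85 58 58 85 85 58 85 58 58 85; joining the 16 pieces gives the next term.

85585885588585585885855885585885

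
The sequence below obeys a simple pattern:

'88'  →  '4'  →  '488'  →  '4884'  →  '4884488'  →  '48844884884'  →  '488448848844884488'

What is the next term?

From term 3 onward, concatenate the last term with the second-to-last: 4·88 = 488, 488·4 = 4884, …
The next term joins 488448848844884488 and 48844884884.

48844884884488448848844884884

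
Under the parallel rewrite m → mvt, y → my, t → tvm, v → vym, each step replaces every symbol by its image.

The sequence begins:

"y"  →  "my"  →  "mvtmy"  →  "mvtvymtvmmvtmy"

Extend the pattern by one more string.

mvtvymtvmvymmymvttvmvymmvtmvtvymtvmmvtmy

φ(mvtvymtvmmvtmy) expands symbol-by-symbol to mvt vym tvm vym my mvt tvm vym mvt mvt vym tvm mvt my; joining the 14 pieces gives the next term.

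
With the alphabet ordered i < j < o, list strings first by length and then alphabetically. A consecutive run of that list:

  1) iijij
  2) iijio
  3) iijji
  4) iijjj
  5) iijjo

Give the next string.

iijoi

Treat iijjo as a base-3 numeral over the given alphabet and add one, carrying through any trailing o's.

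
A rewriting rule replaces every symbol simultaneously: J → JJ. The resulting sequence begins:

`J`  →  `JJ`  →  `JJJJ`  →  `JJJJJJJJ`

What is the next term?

JJJJJJJJJJJJJJJJ

Expanding JJJJJJJJ: J→JJ, J→JJ, J→JJ, J→JJ, J→JJ, J→JJ, J→JJ, J→JJ. Concatenated: JJ JJ JJ JJ JJ JJ JJ JJ.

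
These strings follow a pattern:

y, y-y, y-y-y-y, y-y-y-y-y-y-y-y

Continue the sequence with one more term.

s(k+1) = s(k)·-·s(k) — each term doubles the last with '-' between the halves.
Doubling y-y-y-y-y-y-y-y with '-' between the halves:

y-y-y-y-y-y-y-y-y-y-y-y-y-y-y-y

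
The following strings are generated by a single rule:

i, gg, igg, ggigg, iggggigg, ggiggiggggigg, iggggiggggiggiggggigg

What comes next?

Each term (from the third on) is the two preceding terms concatenated in order: term 3 = i·gg = igg.
The next term joins ggiggiggggigg and iggggiggggiggiggggigg.

ggiggiggggiggiggggiggggiggiggggigg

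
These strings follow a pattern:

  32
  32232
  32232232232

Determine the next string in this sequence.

s(k+1) = s(k)·2·s(k) — each term doubles the last with '2' between the halves.
Doubling 32232232232 with '2' between the halves:

32232232232232232232232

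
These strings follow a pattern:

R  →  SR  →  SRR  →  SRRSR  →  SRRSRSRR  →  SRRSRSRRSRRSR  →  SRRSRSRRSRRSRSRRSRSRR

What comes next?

From term 3 onward, concatenate the last term with the second-to-last: SR·R = SRR, SRR·SR = SRRSR, …
The next term joins SRRSRSRRSRRSRSRRSRSRR and SRRSRSRRSRRSR.

SRRSRSRRSRRSRSRRSRSRRSRRSRSRRSRRSR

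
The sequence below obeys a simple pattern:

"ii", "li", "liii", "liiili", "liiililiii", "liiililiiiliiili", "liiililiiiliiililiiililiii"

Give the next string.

Each term (from the third on) is the previous term followed by the one before it: term 3 = li·ii = liii.
Continuing: liiililiiiliiililiiililiii · liiililiiiliiili gives term 8.

liiililiiiliiililiiililiiiliiililiiiliiili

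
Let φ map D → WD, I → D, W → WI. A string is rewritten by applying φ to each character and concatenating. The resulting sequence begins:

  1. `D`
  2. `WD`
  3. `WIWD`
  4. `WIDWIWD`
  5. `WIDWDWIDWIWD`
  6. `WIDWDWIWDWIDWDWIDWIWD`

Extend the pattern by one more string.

Replace each of the 21 characters of WIDWDWIWDWIDWDWIDWIWD in place — WI D WD WI WD WI D WI WD WI D WD WI WD WI D WD WI D WI WD — and concatenate.

WIDWDWIWDWIDWIWDWIDWDWIWDWIDWDWIDWIWD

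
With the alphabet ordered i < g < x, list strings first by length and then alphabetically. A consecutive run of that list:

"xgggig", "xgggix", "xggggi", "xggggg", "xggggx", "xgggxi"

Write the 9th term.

xggxii

Continuing the enumeration 3 steps past xgggxi: xgggxi → xgggxg → xgggxx → (answer).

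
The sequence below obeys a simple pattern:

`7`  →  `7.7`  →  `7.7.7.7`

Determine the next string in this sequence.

7.7.7.7.7.7.7.7

Each string is two copies of the previous one joined by '.'.
So the next term is two copies of 7.7.7.7 with '.' between the halves.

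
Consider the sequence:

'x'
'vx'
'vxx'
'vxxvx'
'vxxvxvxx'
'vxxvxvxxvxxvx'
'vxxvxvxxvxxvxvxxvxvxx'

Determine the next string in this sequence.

From term 3 onward, concatenate the last term with the second-to-last: vx·x = vxx, vxx·vx = vxxvx, …
Continuing: vxxvxvxxvxxvxvxxvxvxx · vxxvxvxxvxxvx gives term 8.

vxxvxvxxvxxvxvxxvxvxxvxxvxvxxvxxvx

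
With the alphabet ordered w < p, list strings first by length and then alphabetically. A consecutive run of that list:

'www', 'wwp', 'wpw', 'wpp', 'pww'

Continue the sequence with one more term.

Find the rightmost character of pww below p, bump it to the next letter, and reset everything to its right to w.

pwp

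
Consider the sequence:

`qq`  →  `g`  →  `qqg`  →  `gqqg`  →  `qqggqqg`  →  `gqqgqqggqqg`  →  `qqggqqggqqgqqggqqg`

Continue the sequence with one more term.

gqqgqqggqqgqqggqqggqqgqqggqqg

From term 3 onward, concatenate the second-to-last term with the last: qq·g = qqg, g·qqg = gqqg, …
So term 8 is gqqgqqggqqg·qqggqqggqqgqqggqqg.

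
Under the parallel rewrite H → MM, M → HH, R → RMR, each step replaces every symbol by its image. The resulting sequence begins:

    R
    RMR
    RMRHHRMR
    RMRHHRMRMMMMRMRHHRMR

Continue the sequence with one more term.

RMRHHRMRMMMMRMRHHRMRHHHHHHHHRMRHHRMRMMMMRMRHHRMR

Replace each of the 20 characters of RMRHHRMRMMMMRMRHHRMR in place — RMR HH RMR MM MM RMR HH RMR HH HH HH HH RMR HH RMR MM MM RMR HH RMR — and concatenate.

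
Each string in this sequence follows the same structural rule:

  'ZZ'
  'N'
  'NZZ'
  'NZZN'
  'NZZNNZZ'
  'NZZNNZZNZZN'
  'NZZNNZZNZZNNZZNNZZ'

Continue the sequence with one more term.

From term 3 onward, concatenate the last term with the second-to-last: N·ZZ = NZZ, NZZ·N = NZZN, …
The next term joins NZZNNZZNZZNNZZNNZZ and NZZNNZZNZZN.

NZZNNZZNZZNNZZNNZZNZZNNZZNZZN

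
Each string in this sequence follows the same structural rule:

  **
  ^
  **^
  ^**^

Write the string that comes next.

**^^**^

Each term (from the third on) is the two preceding terms concatenated in order: term 3 = **·^ = **^.
Continuing: **^ · ^**^ gives term 5.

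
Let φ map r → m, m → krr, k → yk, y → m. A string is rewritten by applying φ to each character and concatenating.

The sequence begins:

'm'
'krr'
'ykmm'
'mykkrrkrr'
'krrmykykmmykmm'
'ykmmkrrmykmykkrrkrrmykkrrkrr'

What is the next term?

Replace each of the 28 characters of ykmmkrrmykmykkrrkrrmykkrrkrr in place — m yk krr krr yk m m krr m yk krr m yk yk m m yk m m krr m yk yk m m yk m m — and concatenate.

mykkrrkrrykmmkrrmykkrrmykykmmykmmkrrmykykmmykmm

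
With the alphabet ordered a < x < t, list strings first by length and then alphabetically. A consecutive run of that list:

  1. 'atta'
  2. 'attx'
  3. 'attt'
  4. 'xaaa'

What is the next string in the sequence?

The successor of xaaa increments the rightmost position that isn't already t and resets every position after it to a.

xaax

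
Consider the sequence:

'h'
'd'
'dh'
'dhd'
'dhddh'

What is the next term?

dhddhdhd

Each term (from the third on) is the previous term followed by the one before it: term 3 = d·h = dh.
So term 6 is dhddh·dhd.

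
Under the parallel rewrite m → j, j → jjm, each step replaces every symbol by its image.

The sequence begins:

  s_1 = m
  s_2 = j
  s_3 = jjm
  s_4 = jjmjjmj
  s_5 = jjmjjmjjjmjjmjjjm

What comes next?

φ(jjmjjmjjjmjjmjjjm) expands symbol-by-symbol to jjm jjm j jjm jjm j jjm jjm jjm j jjm jjm j jjm jjm jjm j; joining the 17 pieces gives the next term.

jjmjjmjjjmjjmjjjmjjmjjmjjjmjjmjjjmjjmjjmj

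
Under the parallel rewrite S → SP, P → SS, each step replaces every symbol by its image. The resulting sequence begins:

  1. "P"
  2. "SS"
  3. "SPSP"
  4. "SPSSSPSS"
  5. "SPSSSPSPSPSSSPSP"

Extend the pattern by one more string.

φ(SPSSSPSPSPSSSPSP) expands symbol-by-symbol to SP SS SP SP SP SS SP SS SP SS SP SP SP SS SP SS; joining the 16 pieces gives the next term.

SPSSSPSPSPSSSPSSSPSSSPSPSPSSSPSS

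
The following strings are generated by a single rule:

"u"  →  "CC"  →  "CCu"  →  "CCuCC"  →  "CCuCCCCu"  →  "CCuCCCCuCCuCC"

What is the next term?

CCuCCCCuCCuCCCCuCCCCu

This is a Fibonacci-style word recurrence s(k) = s(k−1)·s(k−2): e.g. CC·u = CCu.
So term 7 is CCuCCCCuCCuCC·CCuCCCCu.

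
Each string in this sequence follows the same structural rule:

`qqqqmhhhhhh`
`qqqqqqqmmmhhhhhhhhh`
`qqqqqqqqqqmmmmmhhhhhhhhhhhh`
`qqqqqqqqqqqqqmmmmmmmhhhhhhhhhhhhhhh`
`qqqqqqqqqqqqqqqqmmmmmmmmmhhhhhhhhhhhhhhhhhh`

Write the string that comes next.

Reading off run lengths: q runs 4, 7, 10, 13, 16; m runs 1, 3, 5, 7, 9; h runs 6, 9, 12, 15, 18 — each is linear in n (n = 1, 2, …).
For the next term, n = 6, so the run lengths are 19, 11, 21.

qqqqqqqqqqqqqqqqqqqmmmmmmmmmmmhhhhhhhhhhhhhhhhhhhhh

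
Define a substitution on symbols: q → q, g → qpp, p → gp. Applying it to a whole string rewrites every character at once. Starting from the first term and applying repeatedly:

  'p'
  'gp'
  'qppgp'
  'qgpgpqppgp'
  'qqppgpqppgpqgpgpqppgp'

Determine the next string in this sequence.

qqgpgpqppgpqgpgpqppgpqqppgpqppgpqgpgpqppgp

Replace each of the 21 characters of qqppgpqppgpqgpgpqppgp in place — q q gp gp qpp gp q gp gp qpp gp q qpp gp qpp gp q gp gp qpp gp — and concatenate.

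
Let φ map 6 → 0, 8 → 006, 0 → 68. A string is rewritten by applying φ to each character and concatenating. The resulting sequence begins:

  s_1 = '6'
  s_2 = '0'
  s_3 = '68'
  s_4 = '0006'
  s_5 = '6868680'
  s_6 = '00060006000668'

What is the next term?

φ(00060006000668) expands symbol-by-symbol to 68 68 68 0 68 68 68 0 68 68 68 0 0 006; joining the 14 pieces gives the next term.

6868680686868068686800006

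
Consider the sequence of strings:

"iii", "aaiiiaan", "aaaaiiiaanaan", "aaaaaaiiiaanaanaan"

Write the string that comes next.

Each term wraps the previous one in aa on the left and aan on the right.
Applying this once more to aaaaaaiiiaanaanaan:

aaaaaaaaiiiaanaanaanaan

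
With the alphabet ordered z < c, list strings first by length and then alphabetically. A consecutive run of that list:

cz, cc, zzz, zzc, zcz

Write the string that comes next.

Find the rightmost character of zcz below c, bump it to the next letter, and reset everything to its right to z.

zcc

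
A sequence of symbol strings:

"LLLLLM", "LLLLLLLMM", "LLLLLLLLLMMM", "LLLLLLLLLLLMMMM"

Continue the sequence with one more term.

The n-th term is 2n+1 L's then n-1 M's, where the shown terms are n = 2, 3, 4, 5.
For the next term, n = 6, so the run lengths are 13, 5.

LLLLLLLLLLLLLMMMMM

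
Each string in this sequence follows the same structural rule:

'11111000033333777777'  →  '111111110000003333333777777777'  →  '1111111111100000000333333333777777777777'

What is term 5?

111111111111111110000000000003333333333333777777777777777777

The n-th term is 3n-1 1's then 2n 0's then 2n+1 3's then 3n 7's, where the shown terms are n = 2, 3, 4.
Setting n = 6 gives 17, 12, 13, 18 characters in each block.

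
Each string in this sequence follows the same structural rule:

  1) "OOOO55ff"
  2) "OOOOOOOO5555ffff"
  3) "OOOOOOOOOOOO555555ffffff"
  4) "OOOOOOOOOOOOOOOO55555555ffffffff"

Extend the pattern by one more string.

OOOOOOOOOOOOOOOOOOOO5555555555ffffffffff

Reading off run lengths: O runs 4, 8, 12, 16; 5 runs 2, 4, 6, 8; f runs 2, 4, 6, 8 — each is linear in n (n = 1, 2, …).
For the next term, n = 5, so the run lengths are 20, 10, 10.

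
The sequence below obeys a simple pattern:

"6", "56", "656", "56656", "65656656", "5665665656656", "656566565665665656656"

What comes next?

5665665656656656566565665665656656

This is a Fibonacci-style word recurrence s(k) = s(k−2)·s(k−1): e.g. 6·56 = 656.
Continuing: 5665665656656 · 656566565665665656656 gives term 8.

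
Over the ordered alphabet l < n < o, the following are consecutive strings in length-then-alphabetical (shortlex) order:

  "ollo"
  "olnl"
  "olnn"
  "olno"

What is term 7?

oloo

Advancing 3 positions from olno through olno → olol → olon reaches term 7.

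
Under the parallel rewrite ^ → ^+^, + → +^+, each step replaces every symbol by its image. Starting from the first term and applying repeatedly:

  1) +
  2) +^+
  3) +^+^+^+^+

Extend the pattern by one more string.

Expanding +^+^+^+^+: +→+^+, ^→^+^, +→+^+, ^→^+^, +→+^+, ^→^+^, +→+^+, ^→^+^, +→+^+. Concatenated: +^+ ^+^ +^+ ^+^ +^+ ^+^ +^+ ^+^ +^+.

+^+^+^+^+^+^+^+^+^+^+^+^+^+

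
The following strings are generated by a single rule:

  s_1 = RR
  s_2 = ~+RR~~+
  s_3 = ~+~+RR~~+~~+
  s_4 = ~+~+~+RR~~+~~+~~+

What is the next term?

~+~+~+~+RR~~+~~+~~+~~+

s(k+1) = ~+·s(k)·~~+, so each term gains ~+ as a prefix and ~~+ as a suffix.
So the next term is ~+·~+~+~+RR~~+~~+~~+·~~+.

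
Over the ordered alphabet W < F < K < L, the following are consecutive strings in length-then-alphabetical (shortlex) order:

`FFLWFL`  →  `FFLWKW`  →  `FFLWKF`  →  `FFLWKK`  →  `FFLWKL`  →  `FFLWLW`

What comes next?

FFLWLF

The successor of FFLWLW increments the rightmost position that isn't already L and resets every position after it to W.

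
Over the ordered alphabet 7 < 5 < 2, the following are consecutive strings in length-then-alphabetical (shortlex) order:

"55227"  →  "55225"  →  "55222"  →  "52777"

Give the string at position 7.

Continuing the enumeration 3 steps past 52777: 52777 → 52775 → 52772 → (answer).

52757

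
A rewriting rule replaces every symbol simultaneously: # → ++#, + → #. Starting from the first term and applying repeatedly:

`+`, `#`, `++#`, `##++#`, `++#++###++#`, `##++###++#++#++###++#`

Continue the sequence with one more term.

Rewriting the 21 symbols of ##++###++#++#++###++# one by one yields ++# ++# # # ++# ++# ++# # # ++# # # ++# # # ++# ++# ++# # # ++#; concatenated:

++#++###++#++#++###++###++###++#++#++###++#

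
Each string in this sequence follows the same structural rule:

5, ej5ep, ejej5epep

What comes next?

s(k+1) = ej·s(k)·ep, so each term gains ej as a prefix and ep as a suffix.
One more step from ejej5epep gives the answer.

ejejej5epepep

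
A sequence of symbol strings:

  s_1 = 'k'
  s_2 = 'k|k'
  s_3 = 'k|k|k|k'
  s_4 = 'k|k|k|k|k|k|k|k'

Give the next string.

k|k|k|k|k|k|k|k|k|k|k|k|k|k|k|k

s(k+1) = s(k)·|·s(k) — each term doubles the last with '|' between the halves.
So the next term is two copies of k|k|k|k|k|k|k|k with '|' between the halves.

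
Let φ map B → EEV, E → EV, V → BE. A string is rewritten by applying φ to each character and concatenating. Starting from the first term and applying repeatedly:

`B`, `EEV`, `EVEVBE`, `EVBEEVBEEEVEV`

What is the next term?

Rewriting the 13 symbols of EVBEEVBEEEVEV one by one yields EV BE EEV EV EV BE EEV EV EV EV BE EV BE; concatenated:

EVBEEEVEVEVBEEEVEVEVEVBEEVBE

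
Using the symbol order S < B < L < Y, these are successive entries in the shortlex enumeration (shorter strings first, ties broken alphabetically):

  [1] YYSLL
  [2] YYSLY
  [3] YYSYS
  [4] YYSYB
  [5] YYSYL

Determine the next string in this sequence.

YYSYY

Treat YYSYL as a base-4 numeral over the given alphabet and add one, carrying through any trailing Y's.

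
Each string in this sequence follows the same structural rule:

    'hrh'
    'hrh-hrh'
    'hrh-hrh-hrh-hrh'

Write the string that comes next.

hrh-hrh-hrh-hrh-hrh-hrh-hrh-hrh

s(k+1) = s(k)·-·s(k) — each term doubles the last with '-' between the halves.
One more doubling of hrh-hrh-hrh-hrh gives the answer.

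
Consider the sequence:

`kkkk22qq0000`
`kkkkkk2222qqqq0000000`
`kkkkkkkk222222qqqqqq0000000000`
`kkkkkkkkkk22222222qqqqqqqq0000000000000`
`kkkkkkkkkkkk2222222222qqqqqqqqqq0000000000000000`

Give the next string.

kkkkkkkkkkkkkk222222222222qqqqqqqqqqqq0000000000000000000

Each string has the form k^{2n} 2^{2n-2} q^{2n-2} 0^{3n-2}, where the shown terms are n = 2, 3, 4, 5, 6.
At n = 7 the blocks have lengths 14, 12, 12, 19.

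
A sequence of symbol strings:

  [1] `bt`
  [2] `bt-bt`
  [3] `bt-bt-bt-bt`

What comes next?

bt-bt-bt-bt-bt-bt-bt-bt

s(k+1) = s(k)·-·s(k) — each term doubles the last with '-' between the halves.
So the next term is two copies of bt-bt-bt-bt with '-' between the halves.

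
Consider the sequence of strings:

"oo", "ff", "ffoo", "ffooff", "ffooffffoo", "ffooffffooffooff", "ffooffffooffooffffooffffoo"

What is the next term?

This is a Fibonacci-style word recurrence s(k) = s(k−1)·s(k−2): e.g. ff·oo = ffoo.
So term 8 is ffooffffooffooffffooffffoo·ffooffffooffooff.

ffooffffooffooffffooffffooffooffffooffooff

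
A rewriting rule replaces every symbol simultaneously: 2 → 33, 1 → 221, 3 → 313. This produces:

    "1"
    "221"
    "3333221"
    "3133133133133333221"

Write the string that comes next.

3132213133132213133132213133132213133133133133133333221

Replace each of the 19 characters of 3133133133133333221 in place — 313 221 313 313 221 313 313 221 313 313 221 313 313 313 313 313 33 33 221 — and concatenate.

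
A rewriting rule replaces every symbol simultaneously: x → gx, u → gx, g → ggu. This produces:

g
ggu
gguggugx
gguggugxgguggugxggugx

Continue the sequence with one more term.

Applying the rule to each of the 21 symbols of gguggugxgguggugxggugx gives the pieces ggu ggu gx ggu ggu gx ggu gx ggu ggu gx ggu ggu gx ggu gx ggu ggu gx ggu gx, which concatenate to the answer.

gguggugxgguggugxggugxgguggugxgguggugxggugxgguggugxggugx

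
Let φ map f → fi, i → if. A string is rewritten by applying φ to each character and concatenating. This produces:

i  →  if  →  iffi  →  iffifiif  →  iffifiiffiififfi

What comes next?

Replace each of the 16 characters of iffifiiffiififfi in place — if fi fi if fi if if fi fi if if fi if fi fi if — and concatenate.

iffifiiffiififfifiififfiiffifiif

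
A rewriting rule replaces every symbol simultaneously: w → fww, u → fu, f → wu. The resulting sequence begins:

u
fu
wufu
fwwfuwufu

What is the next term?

wufwwfwwwufufwwfuwufu

Expanding fwwfuwufu: f→wu, w→fww, w→fww, f→wu, u→fu, w→fww, u→fu, f→wu, u→fu. Concatenated: wu fww fww wu fu fww fu wu fu.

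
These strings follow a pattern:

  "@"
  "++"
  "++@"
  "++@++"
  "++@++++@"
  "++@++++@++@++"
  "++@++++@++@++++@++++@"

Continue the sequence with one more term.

Each term (from the third on) is the previous term followed by the one before it: term 3 = ++·@ = ++@.
So term 8 is ++@++++@++@++++@++++@·++@++++@++@++.

++@++++@++@++++@++++@++@++++@++@++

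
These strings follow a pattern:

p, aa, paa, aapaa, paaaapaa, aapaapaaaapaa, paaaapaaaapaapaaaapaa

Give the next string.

This is a Fibonacci-style word recurrence s(k) = s(k−2)·s(k−1): e.g. p·aa = paa.
So term 8 is aapaapaaaapaa·paaaapaaaapaapaaaapaa.

aapaapaaaapaapaaaapaaaapaapaaaapaa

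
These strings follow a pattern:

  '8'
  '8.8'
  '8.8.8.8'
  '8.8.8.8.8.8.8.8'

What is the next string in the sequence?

Every step duplicates the string with '.' between the halves.
Doubling 8.8.8.8.8.8.8.8 with '.' between the halves:

8.8.8.8.8.8.8.8.8.8.8.8.8.8.8.8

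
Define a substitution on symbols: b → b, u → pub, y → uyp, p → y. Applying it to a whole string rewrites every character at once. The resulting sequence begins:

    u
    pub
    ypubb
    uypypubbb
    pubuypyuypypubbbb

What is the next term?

Rewriting the 17 symbols of pubuypyuypypubbbb one by one yields y pub b pub uyp y uyp pub uyp y uyp y pub b b b b; concatenated:

ypubbpubuypyuyppubuypyuypypubbbbb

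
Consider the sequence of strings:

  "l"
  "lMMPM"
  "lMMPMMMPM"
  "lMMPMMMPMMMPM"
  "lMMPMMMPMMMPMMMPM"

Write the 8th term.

lMMPMMMPMMMPMMMPMMMPMMMPMMMPM

The strings grow by a fixed suffix MMPM each time.
From lMMPMMMPMMMPMMMPM, 3 further steps: lMMPMMMPMMMPMMMPM → lMMPMMMPMMMPMMMPMMMPM → lMMPMMMPMMMPMMMPMMMPMMMPM → (answer).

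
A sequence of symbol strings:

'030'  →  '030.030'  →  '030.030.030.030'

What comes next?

s(k+1) = s(k)·.·s(k) — each term doubles the last with '.' between the halves.
Doubling 030.030.030.030 with '.' between the halves:

030.030.030.030.030.030.030.030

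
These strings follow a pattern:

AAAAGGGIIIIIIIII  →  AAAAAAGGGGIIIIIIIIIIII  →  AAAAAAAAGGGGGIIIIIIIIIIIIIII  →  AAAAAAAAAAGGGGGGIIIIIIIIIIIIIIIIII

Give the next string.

AAAAAAAAAAAAGGGGGGGIIIIIIIIIIIIIIIIIIIII

Reading off run lengths: A runs 4, 6, 8, 10; G runs 3, 4, 5, 6; I runs 9, 12, 15, 18 — each is linear in n, where the shown terms are n = 2, 3, 4, 5.
For the next term, n = 6, so the run lengths are 12, 7, 21.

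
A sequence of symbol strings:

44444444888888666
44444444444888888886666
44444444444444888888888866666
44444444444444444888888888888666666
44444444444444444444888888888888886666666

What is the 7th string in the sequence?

Each string has the form 4^{3n-1} 8^{2n} 6^{n}, where the shown terms are n = 3, 4, 5, 6, 7.
For term 7, n = 9, so the run lengths are 26, 18, 9.

44444444444444444444444444888888888888888888666666666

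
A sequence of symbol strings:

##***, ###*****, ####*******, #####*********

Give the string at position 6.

Term n consists of n+1 #'s, followed by 2n+1 *'s (n = 1, 2, …).
At n = 6 the blocks have lengths 7, 13.

#######*************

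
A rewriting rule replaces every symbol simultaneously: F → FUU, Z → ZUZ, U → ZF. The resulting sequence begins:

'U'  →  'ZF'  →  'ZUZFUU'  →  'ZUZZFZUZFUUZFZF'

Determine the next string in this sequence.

Replace each of the 15 characters of ZUZZFZUZFUUZFZF in place — ZUZ ZF ZUZ ZUZ FUU ZUZ ZF ZUZ FUU ZF ZF ZUZ FUU ZUZ FUU — and concatenate.

ZUZZFZUZZUZFUUZUZZFZUZFUUZFZFZUZFUUZUZFUU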